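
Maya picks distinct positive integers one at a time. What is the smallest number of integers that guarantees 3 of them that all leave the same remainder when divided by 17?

The 17 residue classes mod 17 are the pigeonholes.
With 34 integers one could put 2 in each residue class and have no class reach 3.
The 35th integer pushes some class to 3, so 17·2 + 1 = 35.

35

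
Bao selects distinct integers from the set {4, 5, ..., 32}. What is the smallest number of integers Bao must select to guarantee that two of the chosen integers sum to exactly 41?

A set avoiding the sum 41 can contain at most one of each pair {x, 41−x}, plus the 5 elements whose complement lies outside the range.
The integers 4, …, 20 (17 of them) are such a set: any two sum to at least 4+5 = 9 and at most 19+20 = 39 < 41.
By the pigeonhole principle, any 18th integer completes one of the 12 pairs, so 18 choices force a sum of 41.

18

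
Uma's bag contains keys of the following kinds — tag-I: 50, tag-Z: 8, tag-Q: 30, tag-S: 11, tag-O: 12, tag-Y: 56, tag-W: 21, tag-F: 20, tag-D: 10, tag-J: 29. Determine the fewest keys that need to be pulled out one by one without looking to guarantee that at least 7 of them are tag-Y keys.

198

In the worst case for collecting tag-Y keys, every non-tag-Y key comes out first.
There are 50 + 8 + 30 + 11 + 12 + 21 + 20 + 10 + 29 = 191 non-tag-Y keys altogether.
After those, each further key must be tag-Y, so 191 + 7 = 198 draws guarantee 7 tag-Y keys.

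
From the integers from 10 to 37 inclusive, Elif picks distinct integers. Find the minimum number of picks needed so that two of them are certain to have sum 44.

A set avoiding the sum 44 can contain at most one of each pair {x, 44−x}, plus the 4 elements whose complement lies outside the range or equal to its own complement.
The integers 22, …, 37 (16 of them) are such a set: any two sum to at least 22+23 = 45 > 44.
Any 17th integer completes one of the 12 pairs, so 17 choices force a sum of 44.

17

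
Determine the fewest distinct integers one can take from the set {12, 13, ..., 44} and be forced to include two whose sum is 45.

Two chosen integers sum to 45 exactly when both halves of some pair {x, 45−x} with 12 ≤ x ≤ 45−x ≤ 33 are chosen — 11 such pairs.
The remaining 11 elements (those with no distinct partner in range) can never complete a 45-sum, so the worst case takes all of them and one from each pair: 11 + 11 = 22.
Pigeonhole: the 23rd integer has to be the second member of some pair, so 22 + 1 = 23.

23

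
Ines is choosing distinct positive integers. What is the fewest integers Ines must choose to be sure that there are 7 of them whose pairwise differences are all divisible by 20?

Integers whose pairwise differences are multiples of 20 are exactly those sharing a remainder mod 20. The 20 residue classes mod 20 are the pigeonholes.
With 120 integers one could put 6 in each residue class and have no class reach 7.
The 121st integer pushes some class to 7, so 20·6 + 1 = 121.

121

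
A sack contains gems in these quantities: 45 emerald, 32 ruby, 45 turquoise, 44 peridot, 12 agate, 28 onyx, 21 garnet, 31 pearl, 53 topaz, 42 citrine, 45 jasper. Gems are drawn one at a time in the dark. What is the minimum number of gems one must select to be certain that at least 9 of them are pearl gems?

In the worst case for collecting pearl gems, every non-pearl gem comes out first.
There are 45 + 32 + 45 + 44 + 12 + 28 + 21 + 53 + 42 + 45 = 367 non-pearl gems altogether.
After those, each further gem must be pearl, so 367 + 9 = 376 draws guarantee 9 pearl gems.

376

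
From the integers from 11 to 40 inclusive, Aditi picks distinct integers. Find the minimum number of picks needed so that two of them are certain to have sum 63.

Two chosen integers sum to 63 exactly when both halves of some pair {x, 63−x} with 23 ≤ x ≤ 63−x ≤ 40 are chosen — 9 such pairs.
The remaining 12 elements (those with no distinct partner in range) can never complete a 63-sum, so the worst case takes all of them and one from each pair: 12 + 9 = 21.
Pigeonhole: the 22nd integer has to be the second member of some pair, so 21 + 1 = 22.

22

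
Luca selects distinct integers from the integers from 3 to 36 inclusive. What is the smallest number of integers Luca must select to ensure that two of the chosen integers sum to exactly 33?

21

Group the elements by complementary pair {x, 33−x}: {3,30}, {4,29}, {5,28}, …, giving 14 two-element pairs and 6 integers whose partner 33−x falls outside [3,36].
By pigeonhole, treating each of those 20 groups as a pigeonhole, one can pick one integer per group — 20 integers — with no two summing to 33.
The 21st integer lands in an occupied pair, forcing a sum of 33.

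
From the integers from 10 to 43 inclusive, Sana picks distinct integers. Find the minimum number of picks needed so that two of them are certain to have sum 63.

Two chosen integers sum to 63 exactly when both halves of some pair {x, 63−x} with 20 ≤ x ≤ 63−x ≤ 43 are chosen — 12 such pairs.
The remaining 10 elements (those with no distinct partner in range) can never complete a 63-sum, so the worst case takes all of them and one from each pair: 10 + 12 = 22.
The 23rd integer has to be the second member of some pair, so 22 + 1 = 23.

23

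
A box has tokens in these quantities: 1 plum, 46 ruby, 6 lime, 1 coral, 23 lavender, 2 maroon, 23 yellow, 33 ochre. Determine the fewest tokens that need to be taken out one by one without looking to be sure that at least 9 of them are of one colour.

An adversary could hand out at most 8 tokens per colour (4 colours run out sooner): 1 + 8 + 6 + 1 + 8 + 2 + 8 + 8 = 42 tokens and still no colour has 9.
Pigeonhole: one more token lands in a colour already at 8, so 43 draws are enough and 42 are not.

43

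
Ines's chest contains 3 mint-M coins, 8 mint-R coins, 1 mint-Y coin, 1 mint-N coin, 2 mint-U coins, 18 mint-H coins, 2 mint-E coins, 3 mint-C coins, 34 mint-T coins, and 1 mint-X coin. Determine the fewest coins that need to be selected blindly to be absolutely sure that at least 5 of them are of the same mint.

By pigeonhole, put each drawn coin into a box by mint. The largest draw with every box below 5 takes min(count, 4) from each mint; mints with fewer than 4 contribute all they have.
Σ min(cᵢ, 4) = 3 + 4 + 1 + 1 + 2 + 4 + 2 + 3 + 4 + 1 = 25.
Draw number 25 + 1 = 26 must push one box to 5.

26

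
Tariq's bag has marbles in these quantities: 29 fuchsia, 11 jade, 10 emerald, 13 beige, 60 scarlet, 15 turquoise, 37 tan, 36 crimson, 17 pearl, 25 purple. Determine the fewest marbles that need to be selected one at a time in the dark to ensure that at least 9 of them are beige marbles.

249

In the worst case for collecting beige marbles, every non-beige marble comes out first.
There are 29 + 11 + 10 + 60 + 15 + 37 + 36 + 17 + 25 = 240 non-beige marbles altogether.
After those, each further marble must be beige, so 240 + 9 = 249 draws guarantee 9 beige marbles.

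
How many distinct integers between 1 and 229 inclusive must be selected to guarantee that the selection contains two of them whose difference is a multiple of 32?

33

Integers whose pairwise differences are multiples of 32 are exactly those sharing a remainder mod 32. The 32 residue classes mod 32 are the pigeonholes.
With 32 integers one could put 1 in each residue class and have no class reach 2.
The 33rd integer pushes some class to 2, so 32·1 + 1 = 33.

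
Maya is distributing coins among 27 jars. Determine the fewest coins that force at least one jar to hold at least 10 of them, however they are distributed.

244

With 243 coins one could put exactly 9 in each of the 27 jars, and no jar would reach 10.
By the pigeonhole principle, one more coin must land in a jar that already has 9, giving it 10.
So 27 × 9 + 1 = 244 coins are required.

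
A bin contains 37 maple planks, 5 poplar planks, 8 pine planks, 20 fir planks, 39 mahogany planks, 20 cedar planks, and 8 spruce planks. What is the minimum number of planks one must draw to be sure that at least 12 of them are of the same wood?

66

An adversary could hand out at most 11 planks per wood (poplar, pine, spruce run out sooner): 11 + 5 + 8 + 11 + 11 + 11 + 8 = 65 planks and still no wood has 12.
By pigeonhole, one more plank lands in a wood already at 11, so 66 draws are enough and 65 are not.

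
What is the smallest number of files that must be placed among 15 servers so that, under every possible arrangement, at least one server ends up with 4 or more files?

46

With 45 files one could put exactly 3 in each of the 15 servers, and no server would reach 4.
By the pigeonhole principle, one more file must land in a server that already has 3, giving it 4.
So 15 × 3 + 1 = 46 files are required.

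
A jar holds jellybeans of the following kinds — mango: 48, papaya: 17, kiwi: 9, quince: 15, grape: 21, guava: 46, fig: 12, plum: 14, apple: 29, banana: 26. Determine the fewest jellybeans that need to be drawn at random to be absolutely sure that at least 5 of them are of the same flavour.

The 10 flavours are the holes; the jellybeans drawn are the pigeons.
To avoid 5 of any one flavour, the worst case takes at most 4 of each flavour.
That gives 4 + 4 + 4 + 4 + 4 + 4 + 4 + 4 + 4 + 4 = 40 jellybeans with no flavour reaching 5.
The next jellybean forces some flavour to 5, so 40 + 1 = 41.

41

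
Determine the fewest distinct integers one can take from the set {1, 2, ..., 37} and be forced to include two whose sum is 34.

Two chosen integers sum to 34 exactly when both halves of some pair {x, 34−x} with 1 ≤ x ≤ 34−x ≤ 33 are chosen — 16 such pairs.
The remaining 5 elements (those with no distinct partner in range) can never complete a 34-sum, so the worst case takes all of them and one from each pair: 5 + 16 = 21.
By the pigeonhole principle, the 22nd integer has to be the second member of some pair, so 21 + 1 = 22.

22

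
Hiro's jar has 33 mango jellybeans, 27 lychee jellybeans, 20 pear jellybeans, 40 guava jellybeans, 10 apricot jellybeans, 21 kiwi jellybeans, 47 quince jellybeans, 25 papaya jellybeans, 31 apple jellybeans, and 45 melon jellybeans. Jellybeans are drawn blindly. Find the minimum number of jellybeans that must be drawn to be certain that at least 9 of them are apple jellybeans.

In the worst case for collecting apple jellybeans, every non-apple jellybean comes out first.
There are 33 + 27 + 20 + 40 + 10 + 21 + 47 + 25 + 45 = 268 non-apple jellybeans altogether.
After those, each further jellybean must be apple, so 268 + 9 = 277 draws guarantee 9 apple jellybeans.

277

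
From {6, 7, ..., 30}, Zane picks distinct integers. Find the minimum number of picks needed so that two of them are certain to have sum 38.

15

A set avoiding the sum 38 can contain at most one of each pair {x, 38−x}, plus the 3 elements whose complement lies outside the range or equal to its own complement.
The integers 6, …, 19 (14 of them) are such a set: any two sum to at least 6+7 = 13 and at most 18+19 = 37 < 38.
By the pigeonhole principle, any 15th integer completes one of the 11 pairs, so 15 choices force a sum of 38.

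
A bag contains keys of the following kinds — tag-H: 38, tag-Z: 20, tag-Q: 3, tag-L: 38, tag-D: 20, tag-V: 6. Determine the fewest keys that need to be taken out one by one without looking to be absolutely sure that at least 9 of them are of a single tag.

42

An adversary could hand out at most 8 keys per tag (tag-Q, tag-V run out sooner): 8 + 8 + 3 + 8 + 8 + 6 = 41 keys and still no tag has 9.
One more key lands in a tag already at 8, so 42 draws are enough and 41 are not.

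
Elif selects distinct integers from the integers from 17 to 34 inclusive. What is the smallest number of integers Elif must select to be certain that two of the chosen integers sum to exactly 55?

Two chosen integers sum to 55 exactly when both halves of some pair {x, 55−x} with 21 ≤ x ≤ 55−x ≤ 34 are chosen — 7 such pairs.
The remaining 4 elements (those with no distinct partner in range) can never complete a 55-sum, so the worst case takes all of them and one from each pair: 4 + 7 = 11.
By the pigeonhole principle, the 12th integer has to be the second member of some pair, so 11 + 1 = 12.

12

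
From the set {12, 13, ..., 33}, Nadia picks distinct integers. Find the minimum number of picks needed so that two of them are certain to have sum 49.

Two chosen integers sum to 49 exactly when both halves of some pair {x, 49−x} with 16 ≤ x ≤ 49−x ≤ 33 are chosen — 9 such pairs.
The remaining 4 elements (those with no distinct partner in range) can never complete a 49-sum, so the worst case takes all of them and one from each pair: 4 + 9 = 13.
The 14th integer has to be the second member of some pair, so 13 + 1 = 14.

14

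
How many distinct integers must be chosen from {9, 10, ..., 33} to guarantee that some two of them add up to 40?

Two chosen integers sum to 40 exactly when both halves of some pair {x, 40−x} with 9 ≤ x ≤ 40−x ≤ 31 are chosen — 11 such pairs.
The remaining 3 elements (those with no distinct partner in range) can never complete a 40-sum, so the worst case takes all of them and one from each pair: 3 + 11 = 14.
By pigeonhole, the 15th integer has to be the second member of some pair, so 14 + 1 = 15.

15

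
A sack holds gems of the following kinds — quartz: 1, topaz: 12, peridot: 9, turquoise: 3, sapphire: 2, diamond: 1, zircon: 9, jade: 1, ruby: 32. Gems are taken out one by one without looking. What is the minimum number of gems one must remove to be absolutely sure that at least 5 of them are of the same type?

25

The 9 types are the holes; the gems drawn are the pigeons.
To avoid 5 of any one type, the worst case takes at most 4 of each type, or every gem of a type that has fewer than 4.
That gives 1 + 4 + 4 + 3 + 2 + 1 + 4 + 1 + 4 = 24 gems with no type reaching 5.
The next gem forces some type to 5, so 24 + 1 = 25.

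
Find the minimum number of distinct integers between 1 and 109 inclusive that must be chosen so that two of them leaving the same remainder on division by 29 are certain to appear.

30

Pigeonhole: the 29 residue classes mod 29 are the pigeonholes.
With 29 integers one could put 1 in each residue class and have no class reach 2.
The 30th integer pushes some class to 2, so 29·1 + 1 = 30.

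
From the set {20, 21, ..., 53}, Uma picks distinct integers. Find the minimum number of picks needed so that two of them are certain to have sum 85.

24

Group the elements by complementary pair {x, 85−x}: {32,53}, {33,52}, {34,51}, …, giving 11 two-element pairs and 12 integers whose partner 85−x falls outside [20,53].
Pigeonhole: treating each of those 23 groups as a pigeonhole, one can pick one integer per group — 23 integers — with no two summing to 85.
The 24th integer lands in an occupied pair, forcing a sum of 85.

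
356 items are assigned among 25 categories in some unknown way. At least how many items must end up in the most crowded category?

15

Pigeonhole: the 25 categories are the holes and the 356 items are the pigeons.
If every category held at most 14 items, the total would be at most 25 × 14 = 350, which is less than 356.
So some category holds at least ⌈356/25⌉ = 15 items.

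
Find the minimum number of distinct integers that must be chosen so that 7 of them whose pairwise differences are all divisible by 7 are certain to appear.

Integers whose pairwise differences are multiples of 7 are exactly those sharing a remainder mod 7. By pigeonhole, the 7 residue classes mod 7 are the pigeonholes.
With 42 integers one could put 6 in each residue class and have no class reach 7.
The 43rd integer pushes some class to 7, so 7·6 + 1 = 43.

43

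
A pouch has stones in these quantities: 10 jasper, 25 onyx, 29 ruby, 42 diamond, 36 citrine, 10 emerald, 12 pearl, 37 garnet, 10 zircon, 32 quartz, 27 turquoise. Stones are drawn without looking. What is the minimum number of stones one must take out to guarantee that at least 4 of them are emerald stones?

264

In the worst case for collecting emerald stones, every non-emerald stone comes out first.
There are 10 + 25 + 29 + 42 + 36 + 12 + 37 + 10 + 32 + 27 = 260 non-emerald stones altogether.
After those, each further stone must be emerald, so 260 + 4 = 264 draws guarantee 4 emerald stones.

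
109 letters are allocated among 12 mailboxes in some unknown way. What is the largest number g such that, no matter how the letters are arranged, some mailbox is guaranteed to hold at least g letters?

The 12 mailboxes are the holes and the 109 letters are the pigeons.
If every mailbox held at most 9 letters, the total would be at most 12 × 9 = 108, which is less than 109.
So some mailbox holds at least ⌈109/12⌉ = 10 letters.

10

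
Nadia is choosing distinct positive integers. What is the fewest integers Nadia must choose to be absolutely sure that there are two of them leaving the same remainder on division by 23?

24

The 23 residue classes mod 23 are the pigeonholes.
With 23 integers one could put 1 in each residue class and have no class reach 2.
The 24th integer pushes some class to 2, so 23·1 + 1 = 24.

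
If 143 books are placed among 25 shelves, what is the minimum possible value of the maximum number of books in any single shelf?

The 25 shelves are the holes and the 143 books are the pigeons.
If every shelf held at most 5 books, the total would be at most 25 × 5 = 125, which is less than 143.
So some shelf holds at least ⌈143/25⌉ = 6 books.

6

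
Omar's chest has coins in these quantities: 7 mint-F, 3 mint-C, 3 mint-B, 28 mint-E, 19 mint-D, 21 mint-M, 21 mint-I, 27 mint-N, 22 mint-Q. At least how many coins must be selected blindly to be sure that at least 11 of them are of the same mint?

An adversary could hand out at most 10 coins per mint (mint-F, mint-C, mint-B run out sooner): 7 + 3 + 3 + 10 + 10 + 10 + 10 + 10 + 10 = 73 coins and still no mint has 11.
One more coin lands in a mint already at 10, so 74 draws are enough and 73 are not.

74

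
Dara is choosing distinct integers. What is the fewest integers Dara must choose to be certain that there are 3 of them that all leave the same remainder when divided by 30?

By the pigeonhole principle, the 30 residue classes mod 30 are the pigeonholes.
With 60 integers one could put 2 in each residue class and have no class reach 3.
The 61st integer pushes some class to 3, so 30·2 + 1 = 61.

61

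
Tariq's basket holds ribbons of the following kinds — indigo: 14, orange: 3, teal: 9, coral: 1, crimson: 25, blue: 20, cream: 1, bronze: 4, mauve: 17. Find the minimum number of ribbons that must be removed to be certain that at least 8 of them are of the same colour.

By the pigeonhole principle, the 9 colours are the holes; the ribbons drawn are the pigeons.
To avoid 8 of any one colour, the worst case takes at most 7 of each colour, or every ribbon of a colour that has fewer than 7.
That gives 7 + 3 + 7 + 1 + 7 + 7 + 1 + 4 + 7 = 44 ribbons with no colour reaching 8.
The next ribbon forces some colour to 8, so 44 + 1 = 45.

45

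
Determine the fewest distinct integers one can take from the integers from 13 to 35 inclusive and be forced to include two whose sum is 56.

Two chosen integers sum to 56 exactly when both halves of some pair {x, 56−x} with 21 ≤ x ≤ 56−x ≤ 35 are chosen — 7 such pairs.
The remaining 9 elements (those with no distinct partner in range) can never complete a 56-sum, so the worst case takes all of them and one from each pair: 9 + 7 = 16.
The 17th integer has to be the second member of some pair, so 16 + 1 = 17.

17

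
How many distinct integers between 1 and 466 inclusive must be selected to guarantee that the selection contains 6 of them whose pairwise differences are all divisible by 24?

Integers whose pairwise differences are multiples of 24 are exactly those sharing a remainder mod 24. By the pigeonhole principle, the 24 residue classes mod 24 are the pigeonholes.
With 120 integers one could put 5 in each residue class and have no class reach 6.
The 121st integer pushes some class to 6, so 24·5 + 1 = 121.

121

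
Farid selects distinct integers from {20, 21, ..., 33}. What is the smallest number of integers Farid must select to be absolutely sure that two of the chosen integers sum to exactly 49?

10

Two chosen integers sum to 49 exactly when both halves of some pair {x, 49−x} with 20 ≤ x ≤ 49−x ≤ 29 are chosen — 5 such pairs.
The remaining 4 elements (those with no distinct partner in range) can never complete a 49-sum, so the worst case takes all of them and one from each pair: 4 + 5 = 9.
Pigeonhole: the 10th integer has to be the second member of some pair, so 9 + 1 = 10.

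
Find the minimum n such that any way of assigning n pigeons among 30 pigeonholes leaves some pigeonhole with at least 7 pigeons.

With 180 pigeons one could put exactly 6 in each of the 30 pigeonholes, and no pigeonhole would reach 7.
One more pigeon must land in a pigeonhole that already has 6, giving it 7.
So 30 × 6 + 1 = 181 pigeons are required.

181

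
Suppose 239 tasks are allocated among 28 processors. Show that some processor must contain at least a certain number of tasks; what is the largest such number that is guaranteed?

9

The 28 processors are the holes and the 239 tasks are the pigeons.
If every processor held at most 8 tasks, the total would be at most 28 × 8 = 224, which is less than 239.
So some processor holds at least ⌈239/28⌉ = 9 tasks.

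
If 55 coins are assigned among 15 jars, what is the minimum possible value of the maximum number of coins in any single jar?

4

The 15 jars are the holes and the 55 coins are the pigeons.
If every jar held at most 3 coins, the total would be at most 15 × 3 = 45, which is less than 55.
So some jar holds at least ⌈55/15⌉ = 4 coins.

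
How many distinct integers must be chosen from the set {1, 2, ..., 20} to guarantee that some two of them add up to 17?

A set avoiding the sum 17 can contain at most one of each pair {x, 17−x}, plus the 4 elements whose complement lies outside the range.
The integers 9, …, 20 (12 of them) are such a set: any two sum to at least 9+10 = 19 > 17.
Pigeonhole: any 13th integer completes one of the 8 pairs, so 13 choices force a sum of 17.

13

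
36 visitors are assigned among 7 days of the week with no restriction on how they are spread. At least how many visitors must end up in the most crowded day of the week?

6

The 7 days of the week are the holes and the 36 visitors are the pigeons.
If every day of the week held at most 5 visitors, the total would be at most 7 × 5 = 35, which is less than 36.
So some day of the week holds at least ⌈36/7⌉ = 6 visitors.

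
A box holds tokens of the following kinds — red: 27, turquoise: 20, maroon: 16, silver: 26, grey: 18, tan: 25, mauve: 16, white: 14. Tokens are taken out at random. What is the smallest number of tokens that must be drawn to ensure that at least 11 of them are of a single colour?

81

Pigeonhole: the 8 colours are the holes; the tokens drawn are the pigeons.
To avoid 11 of any one colour, the worst case takes at most 10 of each colour.
That gives 10 + 10 + 10 + 10 + 10 + 10 + 10 + 10 = 80 tokens with no colour reaching 11.
The next token forces some colour to 11, so 80 + 1 = 81.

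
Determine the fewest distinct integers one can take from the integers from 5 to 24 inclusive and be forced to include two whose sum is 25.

13

A set avoiding the sum 25 can contain at most one of each pair {x, 25−x}, plus the 4 elements whose complement lies outside the range.
The integers 13, …, 24 (12 of them) are such a set: any two sum to at least 13+14 = 27 > 25.
By pigeonhole, any 13th integer completes one of the 8 pairs, so 13 choices force a sum of 25.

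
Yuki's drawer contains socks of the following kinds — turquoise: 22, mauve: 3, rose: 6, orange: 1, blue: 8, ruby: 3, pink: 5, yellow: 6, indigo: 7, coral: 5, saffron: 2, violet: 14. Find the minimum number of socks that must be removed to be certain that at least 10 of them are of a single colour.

65

By pigeonhole, put each drawn sock into a box by colour. The largest draw with every box below 10 takes min(count, 9) from each colour; colours with fewer than 9 contribute all they have.
Σ min(cᵢ, 9) = 9 + 3 + 6 + 1 + 8 + 3 + 5 + 6 + 7 + 5 + 2 + 9 = 64.
Draw number 64 + 1 = 65 must push one box to 10.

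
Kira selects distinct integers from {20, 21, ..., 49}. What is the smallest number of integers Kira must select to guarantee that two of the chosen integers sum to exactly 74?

A set avoiding the sum 74 can contain at most one of each pair {x, 74−x}, plus the 6 elements whose complement lies outside the range or equal to its own complement.
The integers 20, …, 37 (18 of them) are such a set: any two sum to at least 20+21 = 41 and at most 36+37 = 73 < 74.
Any 19th integer completes one of the 12 pairs, so 19 choices force a sum of 74.

19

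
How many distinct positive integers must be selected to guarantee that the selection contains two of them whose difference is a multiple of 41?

42

Integers whose pairwise differences are multiples of 41 are exactly those sharing a remainder mod 41. Pigeonhole: the 41 residue classes mod 41 are the pigeonholes.
With 41 integers one could put 1 in each residue class and have no class reach 2.
The 42nd integer pushes some class to 2, so 41·1 + 1 = 42.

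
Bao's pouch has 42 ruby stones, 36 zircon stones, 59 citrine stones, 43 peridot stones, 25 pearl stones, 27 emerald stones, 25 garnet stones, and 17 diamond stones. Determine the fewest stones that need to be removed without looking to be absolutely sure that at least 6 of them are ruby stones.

In the worst case for collecting ruby stones, every non-ruby stone comes out first.
There are 36 + 59 + 43 + 25 + 27 + 25 + 17 = 232 non-ruby stones altogether.
After those, each further stone must be ruby, so 232 + 6 = 238 draws guarantee 6 ruby stones.

238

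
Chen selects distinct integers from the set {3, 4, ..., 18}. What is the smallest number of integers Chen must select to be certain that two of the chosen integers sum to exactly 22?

10

Group the elements by complementary pair {x, 22−x}: {4,18}, {5,17}, {6,16}, …, giving 7 two-element pairs, the single value 11 (it cannot pair with itself since the integers are distinct), and 1 integer whose partner 22−x falls outside [3,18].
By the pigeonhole principle, treating each of those 9 groups as a pigeonhole, one can pick one integer per group — 9 integers — with no two summing to 22.
The 10th integer lands in an occupied pair, forcing a sum of 22.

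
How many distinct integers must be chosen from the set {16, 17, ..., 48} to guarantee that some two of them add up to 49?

25

Two chosen integers sum to 49 exactly when both halves of some pair {x, 49−x} with 16 ≤ x ≤ 49−x ≤ 33 are chosen — 9 such pairs.
The remaining 15 elements (those with no distinct partner in range) can never complete a 49-sum, so the worst case takes all of them and one from each pair: 15 + 9 = 24.
By the pigeonhole principle, the 25th integer has to be the second member of some pair, so 24 + 1 = 25.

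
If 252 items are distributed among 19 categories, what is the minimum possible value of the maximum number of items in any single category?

By the pigeonhole principle, the 19 categories are the holes and the 252 items are the pigeons.
If every category held at most 13 items, the total would be at most 19 × 13 = 247, which is less than 252.
So some category holds at least ⌈252/19⌉ = 14 items.

14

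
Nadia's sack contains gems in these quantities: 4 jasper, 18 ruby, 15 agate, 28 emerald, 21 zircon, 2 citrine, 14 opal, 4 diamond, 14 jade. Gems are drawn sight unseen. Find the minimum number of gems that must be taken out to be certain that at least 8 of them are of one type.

The 9 types are the holes; the gems drawn are the pigeons.
To avoid 8 of any one type, the worst case takes at most 7 of each type, or every gem of a type that has fewer than 7.
That gives 4 + 7 + 7 + 7 + 7 + 2 + 7 + 4 + 7 = 52 gems with no type reaching 8.
The next gem forces some type to 8, so 52 + 1 = 53.

53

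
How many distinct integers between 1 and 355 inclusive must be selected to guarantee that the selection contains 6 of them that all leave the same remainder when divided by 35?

By pigeonhole, the 35 residue classes mod 35 are the pigeonholes.
With 175 integers one could put 5 in each residue class and have no class reach 6.
The 176th integer pushes some class to 6, so 35·5 + 1 = 176.

176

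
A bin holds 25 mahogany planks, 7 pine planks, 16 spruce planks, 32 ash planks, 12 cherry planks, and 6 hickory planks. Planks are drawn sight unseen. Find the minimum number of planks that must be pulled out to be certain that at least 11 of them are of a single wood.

54

Put each drawn plank into a box by wood. The largest draw with every box below 11 takes min(count, 10) from each wood; woods with fewer than 10 contribute all they have.
Σ min(cᵢ, 10) = 10 + 7 + 10 + 10 + 10 + 6 = 53.
Draw number 53 + 1 = 54 must push one box to 11.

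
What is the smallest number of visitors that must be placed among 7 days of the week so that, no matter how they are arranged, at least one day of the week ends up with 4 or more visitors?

22

With 21 visitors one could put exactly 3 in each of the 7 days of the week, and no day of the week would reach 4.
One more visitor must land in a day of the week that already has 3, giving it 4.
So 7 × 3 + 1 = 22 visitors are required.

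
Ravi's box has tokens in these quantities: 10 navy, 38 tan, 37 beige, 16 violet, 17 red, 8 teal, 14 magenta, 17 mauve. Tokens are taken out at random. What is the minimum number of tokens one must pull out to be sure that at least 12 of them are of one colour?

85

Put each drawn token into a box by colour. The largest draw with every box below 12 takes min(count, 11) from each colour; colours with fewer than 11 contribute all they have.
Σ min(cᵢ, 11) = 10 + 11 + 11 + 11 + 11 + 8 + 11 + 11 = 84.
Draw number 84 + 1 = 85 must push one box to 12.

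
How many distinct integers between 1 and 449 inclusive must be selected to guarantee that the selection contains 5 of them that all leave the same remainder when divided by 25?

By pigeonhole, the 25 residue classes mod 25 are the pigeonholes.
With 100 integers one could put 4 in each residue class and have no class reach 5.
The 101st integer pushes some class to 5, so 25·4 + 1 = 101.

101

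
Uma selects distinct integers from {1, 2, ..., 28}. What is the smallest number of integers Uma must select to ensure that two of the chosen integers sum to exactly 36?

19

A set avoiding the sum 36 can contain at most one of each pair {x, 36−x}, plus the 8 elements whose complement lies outside the range or equal to its own complement.
The integers 1, …, 18 (18 of them) are such a set: any two sum to at least 1+2 = 3 and at most 17+18 = 35 < 36.
By the pigeonhole principle, any 19th integer completes one of the 10 pairs, so 19 choices force a sum of 36.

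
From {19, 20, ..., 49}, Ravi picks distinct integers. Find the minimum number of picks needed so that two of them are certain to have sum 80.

A set avoiding the sum 80 can contain at most one of each pair {x, 80−x}, plus the 13 elements whose complement lies outside the range or equal to its own complement.
The integers 19, …, 40 (22 of them) are such a set: any two sum to at least 19+20 = 39 and at most 39+40 = 79 < 80.
By pigeonhole, any 23rd integer completes one of the 9 pairs, so 23 choices force a sum of 80.

23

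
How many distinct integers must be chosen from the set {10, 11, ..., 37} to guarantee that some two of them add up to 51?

17

A set avoiding the sum 51 can contain at most one of each pair {x, 51−x}, plus the 4 elements whose complement lies outside the range.
The integers 10, …, 25 (16 of them) are such a set: any two sum to at least 10+11 = 21 and at most 24+25 = 49 < 51.
By pigeonhole, any 17th integer completes one of the 12 pairs, so 17 choices force a sum of 51.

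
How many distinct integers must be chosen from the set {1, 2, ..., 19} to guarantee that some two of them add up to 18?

Two chosen integers sum to 18 exactly when both halves of some pair {x, 18−x} with 1 ≤ x ≤ 18−x ≤ 17 are chosen — 8 such pairs.
The remaining 3 elements (those with no distinct partner in range) can never complete a 18-sum, so the worst case takes all of them and one from each pair: 3 + 8 = 11.
The 12th integer has to be the second member of some pair, so 11 + 1 = 12.

12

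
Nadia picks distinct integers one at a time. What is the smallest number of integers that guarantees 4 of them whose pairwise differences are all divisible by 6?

19

Integers whose pairwise differences are multiples of 6 are exactly those sharing a remainder mod 6. The 6 residue classes mod 6 are the pigeonholes.
With 18 integers one could put 3 in each residue class and have no class reach 4.
The 19th integer pushes some class to 4, so 6·3 + 1 = 19.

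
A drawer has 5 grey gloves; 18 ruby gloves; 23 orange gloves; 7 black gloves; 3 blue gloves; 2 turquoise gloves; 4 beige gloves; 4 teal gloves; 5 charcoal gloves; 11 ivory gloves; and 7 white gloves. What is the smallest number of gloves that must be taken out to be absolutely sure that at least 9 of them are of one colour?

By pigeonhole, the 11 colours are the holes; the gloves drawn are the pigeons.
To avoid 9 of any one colour, the worst case takes at most 8 of each colour, or every glove of a colour that has fewer than 8.
That gives 5 + 8 + 8 + 7 + 3 + 2 + 4 + 4 + 5 + 8 + 7 = 61 gloves with no colour reaching 9.
The next glove forces some colour to 9, so 61 + 1 = 62.

62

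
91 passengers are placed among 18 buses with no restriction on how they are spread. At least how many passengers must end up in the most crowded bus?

6

By the pigeonhole principle, the 18 buses are the holes and the 91 passengers are the pigeons.
If every bus held at most 5 passengers, the total would be at most 18 × 5 = 90, which is less than 91.
So some bus holds at least ⌈91/18⌉ = 6 passengers.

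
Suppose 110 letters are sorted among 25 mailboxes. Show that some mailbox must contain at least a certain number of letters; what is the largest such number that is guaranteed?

By pigeonhole, the 25 mailboxes are the holes and the 110 letters are the pigeons.
If every mailbox held at most 4 letters, the total would be at most 25 × 4 = 100, which is less than 110.
So some mailbox holds at least ⌈110/25⌉ = 5 letters.

5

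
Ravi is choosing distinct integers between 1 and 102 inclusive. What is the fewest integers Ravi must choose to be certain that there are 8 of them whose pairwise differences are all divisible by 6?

43

Integers whose pairwise differences are multiples of 6 are exactly those sharing a remainder mod 6. By pigeonhole, the 6 residue classes mod 6 are the pigeonholes.
With 42 integers one could put 7 in each residue class and have no class reach 8.
The 43rd integer pushes some class to 8, so 6·7 + 1 = 43.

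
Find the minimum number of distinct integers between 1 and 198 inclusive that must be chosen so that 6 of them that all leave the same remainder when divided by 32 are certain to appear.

161

By pigeonhole, the 32 residue classes mod 32 are the pigeonholes.
With 160 integers one could put 5 in each residue class and have no class reach 6.
The 161st integer pushes some class to 6, so 32·5 + 1 = 161.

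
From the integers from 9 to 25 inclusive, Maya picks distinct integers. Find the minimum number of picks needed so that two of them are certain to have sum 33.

Two chosen integers sum to 33 exactly when both halves of some pair {x, 33−x} with 9 ≤ x ≤ 33−x ≤ 24 are chosen — 8 such pairs.
The remaining 1 element (those with no distinct partner in range) can never complete a 33-sum, so the worst case takes all of them and one from each pair: 1 + 8 = 9.
The 10th integer has to be the second member of some pair, so 9 + 1 = 10.

10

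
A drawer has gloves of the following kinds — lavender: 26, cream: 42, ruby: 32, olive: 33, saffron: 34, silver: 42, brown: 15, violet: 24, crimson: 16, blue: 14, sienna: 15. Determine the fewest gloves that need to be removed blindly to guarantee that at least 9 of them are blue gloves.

In the worst case for collecting blue gloves, every non-blue glove comes out first.
There are 26 + 42 + 32 + 33 + 34 + 42 + 15 + 24 + 16 + 15 = 279 non-blue gloves altogether.
After those, each further glove must be blue, so 279 + 9 = 288 draws guarantee 9 blue gloves.

288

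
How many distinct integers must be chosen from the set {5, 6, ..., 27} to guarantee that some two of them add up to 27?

15

A set avoiding the sum 27 can contain at most one of each pair {x, 27−x}, plus the 5 elements whose complement lies outside the range.
The integers 14, …, 27 (14 of them) are such a set: any two sum to at least 14+15 = 29 > 27.
By the pigeonhole principle, any 15th integer completes one of the 9 pairs, so 15 choices force a sum of 27.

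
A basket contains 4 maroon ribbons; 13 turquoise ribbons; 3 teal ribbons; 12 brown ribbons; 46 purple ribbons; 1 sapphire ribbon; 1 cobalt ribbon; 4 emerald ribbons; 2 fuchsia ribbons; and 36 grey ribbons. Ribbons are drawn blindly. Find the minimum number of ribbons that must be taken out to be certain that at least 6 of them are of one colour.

By the pigeonhole principle, put each drawn ribbon into a box by colour. The largest draw with every box below 6 takes min(count, 5) from each colour; colours with fewer than 5 contribute all they have.
Σ min(cᵢ, 5) = 4 + 5 + 3 + 5 + 5 + 1 + 1 + 4 + 2 + 5 = 35.
Draw number 35 + 1 = 36 must push one box to 6.

36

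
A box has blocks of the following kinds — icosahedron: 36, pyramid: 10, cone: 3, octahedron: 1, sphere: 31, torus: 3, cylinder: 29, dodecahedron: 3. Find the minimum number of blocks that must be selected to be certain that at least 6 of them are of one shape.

By the pigeonhole principle, the 8 shapes are the holes; the blocks drawn are the pigeons.
To avoid 6 of any one shape, the worst case takes at most 5 of each shape, or every block of a shape that has fewer than 5.
That gives 5 + 5 + 3 + 1 + 5 + 3 + 5 + 3 = 30 blocks with no shape reaching 6.
The next block forces some shape to 6, so 30 + 1 = 31.

31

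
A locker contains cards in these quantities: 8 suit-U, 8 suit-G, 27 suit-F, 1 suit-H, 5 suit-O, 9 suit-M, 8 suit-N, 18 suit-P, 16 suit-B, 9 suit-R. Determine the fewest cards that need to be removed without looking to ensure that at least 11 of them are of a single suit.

An adversary could hand out at most 10 cards per suit (7 suits run out sooner): 8 + 8 + 10 + 1 + 5 + 9 + 8 + 10 + 10 + 9 = 78 cards and still no suit has 11.
By the pigeonhole principle, one more card lands in a suit already at 10, so 79 draws are enough and 78 are not.

79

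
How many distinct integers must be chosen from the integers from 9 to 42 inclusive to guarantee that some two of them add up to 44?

22

Two chosen integers sum to 44 exactly when both halves of some pair {x, 44−x} with 9 ≤ x ≤ 44−x ≤ 35 are chosen — 13 such pairs.
The remaining 8 elements (those with no distinct partner in range) can never complete a 44-sum, so the worst case takes all of them and one from each pair: 8 + 13 = 21.
By pigeonhole, the 22nd integer has to be the second member of some pair, so 21 + 1 = 22.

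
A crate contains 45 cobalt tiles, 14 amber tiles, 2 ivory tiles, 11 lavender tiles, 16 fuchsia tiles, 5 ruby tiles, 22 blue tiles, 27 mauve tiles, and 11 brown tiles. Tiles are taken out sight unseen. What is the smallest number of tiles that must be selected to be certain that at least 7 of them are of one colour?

Put each drawn tile into a box by colour. The largest draw with every box below 7 takes min(count, 6) from each colour; colours with fewer than 6 contribute all they have.
Σ min(cᵢ, 6) = 6 + 6 + 2 + 6 + 6 + 5 + 6 + 6 + 6 = 49.
Draw number 49 + 1 = 50 must push one box to 7.

50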